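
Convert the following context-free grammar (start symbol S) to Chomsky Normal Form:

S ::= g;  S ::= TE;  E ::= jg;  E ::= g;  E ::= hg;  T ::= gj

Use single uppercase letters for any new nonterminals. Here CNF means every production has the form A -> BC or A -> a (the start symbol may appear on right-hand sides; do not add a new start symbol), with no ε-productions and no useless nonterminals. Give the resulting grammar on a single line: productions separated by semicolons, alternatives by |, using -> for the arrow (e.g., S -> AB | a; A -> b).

No ε-productions.
No unit productions to eliminate.
TERM: introduce B -> g, A -> h, C -> j and substitute in every rule of length ≥2.

S -> g | TE; A -> h; B -> g; C -> j; E -> g | AB | CB; T -> BC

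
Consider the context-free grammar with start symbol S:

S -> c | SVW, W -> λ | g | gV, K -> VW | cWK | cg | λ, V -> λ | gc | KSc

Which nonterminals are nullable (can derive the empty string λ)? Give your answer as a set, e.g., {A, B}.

Directly nullable (have an ε-rule): {K, V, W}.
Not nullable: S — each has a terminal in every rule's right-hand side or depends on a non-nullable symbol.

{K, V, W}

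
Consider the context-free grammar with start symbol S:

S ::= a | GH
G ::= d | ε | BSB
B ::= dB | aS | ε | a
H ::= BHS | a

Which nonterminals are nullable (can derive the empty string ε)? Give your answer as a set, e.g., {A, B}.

{B, G}

Directly nullable (have an ε-rule): {B, G}.
Not nullable: H, S — each has a terminal in every rule's right-hand side or depends on a non-nullable symbol.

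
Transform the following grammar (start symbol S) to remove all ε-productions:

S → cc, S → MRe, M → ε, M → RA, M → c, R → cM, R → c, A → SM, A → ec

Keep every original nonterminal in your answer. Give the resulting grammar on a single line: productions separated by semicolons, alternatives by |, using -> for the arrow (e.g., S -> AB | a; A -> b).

Nullable set: {M}.
S -> MRe: M nullable, giving MRe | Re.
A -> SM: M nullable, giving S | SM.
Drop M -> ε.
R -> cM: M nullable, giving c | cM.
Unchanged (no nullable symbols): S -> cc; A -> ec; M -> RA; M -> c; R -> c.

S -> Re | cc | MRe; A -> S | SM | ec; M -> c | RA; R -> c | cM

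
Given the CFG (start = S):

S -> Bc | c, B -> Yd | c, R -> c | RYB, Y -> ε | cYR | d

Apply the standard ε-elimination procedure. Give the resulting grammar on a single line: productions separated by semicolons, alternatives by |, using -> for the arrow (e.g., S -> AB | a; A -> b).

S -> c | Bc; B -> c | d | Yd; R -> c | RB | RYB; Y -> d | cR | cYR

Nullable set: {Y}.
B -> Yd: Y nullable, giving Yd | d.
R -> RYB: Y nullable, giving RB | RYB.
Drop Y -> ε.
Y -> cYR: Y nullable, giving cR | cYR.
Unchanged (no nullable symbols): S -> Bc; S -> c; B -> c; R -> c; Y -> d.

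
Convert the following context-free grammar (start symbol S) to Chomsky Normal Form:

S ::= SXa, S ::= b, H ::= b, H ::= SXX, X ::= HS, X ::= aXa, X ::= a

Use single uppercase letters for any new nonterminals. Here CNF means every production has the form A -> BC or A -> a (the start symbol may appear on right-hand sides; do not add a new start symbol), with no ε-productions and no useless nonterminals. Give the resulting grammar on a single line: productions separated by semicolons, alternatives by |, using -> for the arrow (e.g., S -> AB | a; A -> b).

No ε-productions.
No unit productions to eliminate.
TERM: introduce A -> a and substitute in every rule of length ≥2.
BIN: H -> SXX becomes H -> SB, B -> XX; S -> SXA becomes S -> SC, C -> XA; X -> AXA becomes X -> AD, D -> XA.

S -> b | SC; A -> a; B -> XX; C -> XA; D -> XA; H -> b | SB; X -> a | AD | HS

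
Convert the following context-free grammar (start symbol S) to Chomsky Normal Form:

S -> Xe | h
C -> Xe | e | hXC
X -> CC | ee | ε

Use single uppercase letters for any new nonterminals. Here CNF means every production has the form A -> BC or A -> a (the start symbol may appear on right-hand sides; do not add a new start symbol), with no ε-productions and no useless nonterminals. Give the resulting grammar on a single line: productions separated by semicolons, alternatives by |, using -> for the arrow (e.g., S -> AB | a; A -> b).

Nullable: {X}; after ε-elimination: S -> e | h | Xe; C -> e | Xe | hC | hXC; X -> CC | ee.
No unit productions to eliminate.
TERM: introduce A -> e, B -> h and substitute in every rule of length ≥2.
BIN: C -> BXC becomes C -> BD, D -> XC.

S -> e | h | XA; A -> e; B -> h; C -> e | BC | BD | XA; D -> XC; X -> AA | CC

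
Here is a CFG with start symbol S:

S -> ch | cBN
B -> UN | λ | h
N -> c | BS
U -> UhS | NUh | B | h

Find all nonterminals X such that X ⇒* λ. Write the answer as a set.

Directly nullable (have an ε-rule): {B}.
U is nullable via U -> B (every symbol on the right is already known nullable).
Not nullable: N, S — each has a terminal in every rule's right-hand side or depends on a non-nullable symbol.

{B, U}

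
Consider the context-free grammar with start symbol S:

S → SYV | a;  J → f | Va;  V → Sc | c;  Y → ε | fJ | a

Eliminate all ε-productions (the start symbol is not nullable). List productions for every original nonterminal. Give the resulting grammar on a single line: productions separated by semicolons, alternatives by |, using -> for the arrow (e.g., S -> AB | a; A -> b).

Nullable set: {Y}.
S -> SYV: Y nullable, giving SV | SYV.
Drop Y -> ε.
Unchanged (no nullable symbols): S -> a; J -> Va; J -> f; V -> Sc; V -> c; Y -> a; Y -> fJ.

S -> a | SV | SYV; J -> f | Va; V -> c | Sc; Y -> a | fJ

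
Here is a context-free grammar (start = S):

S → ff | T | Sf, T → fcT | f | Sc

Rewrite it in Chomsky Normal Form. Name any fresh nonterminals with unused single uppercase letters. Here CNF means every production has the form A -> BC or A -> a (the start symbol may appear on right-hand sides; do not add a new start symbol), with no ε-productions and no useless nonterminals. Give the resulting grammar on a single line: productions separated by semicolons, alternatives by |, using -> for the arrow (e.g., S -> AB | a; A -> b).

No ε-productions.
After unit-elimination: S -> f | Sc | Sf | ff | fcT; T -> f | Sc | fcT.
TERM: introduce A -> c, B -> f and substitute in every rule of length ≥2.
BIN: S -> BAT becomes S -> BC, C -> AT; T -> BAT becomes T -> BD, D -> AT.

S -> f | BB | BC | SA | SB; A -> c; B -> f; C -> AT; D -> AT; T -> f | BD | SA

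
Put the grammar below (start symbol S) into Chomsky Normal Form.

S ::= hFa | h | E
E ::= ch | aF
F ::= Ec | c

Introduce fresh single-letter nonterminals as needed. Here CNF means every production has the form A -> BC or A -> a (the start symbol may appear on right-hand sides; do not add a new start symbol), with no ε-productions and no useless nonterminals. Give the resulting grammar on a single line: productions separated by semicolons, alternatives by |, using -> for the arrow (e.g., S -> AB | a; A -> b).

No ε-productions.
After unit-elimination: S -> h | aF | ch | hFa; E -> aF | ch; F -> c | Ec.
TERM: introduce A -> a, B -> c, C -> h and substitute in every rule of length ≥2.
BIN: S -> CFA becomes S -> CD, D -> FA.

S -> h | AF | BC | CD; A -> a; B -> c; C -> h; D -> FA; E -> AF | BC; F -> c | EB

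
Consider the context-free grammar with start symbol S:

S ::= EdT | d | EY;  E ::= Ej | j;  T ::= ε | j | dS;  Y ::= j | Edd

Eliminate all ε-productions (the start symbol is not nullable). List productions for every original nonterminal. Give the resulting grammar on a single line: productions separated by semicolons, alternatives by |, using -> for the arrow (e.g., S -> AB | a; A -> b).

Nullable set: {T}.
S -> EdT: T nullable, giving Ed | EdT.
Drop T -> ε.
Unchanged (no nullable symbols): S -> EY; S -> d; E -> Ej; E -> j; T -> dS; T -> j; Y -> Edd; Y -> j.

S -> d | EY | Ed | EdT; E -> j | Ej; T -> j | dS; Y -> j | Edd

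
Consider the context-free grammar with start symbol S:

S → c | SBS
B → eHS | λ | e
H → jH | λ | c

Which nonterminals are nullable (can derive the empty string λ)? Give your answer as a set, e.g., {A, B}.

{B, H}

Directly nullable (have an ε-rule): {B, H}.
Not nullable: S — each has a terminal in every rule's right-hand side or depends on a non-nullable symbol.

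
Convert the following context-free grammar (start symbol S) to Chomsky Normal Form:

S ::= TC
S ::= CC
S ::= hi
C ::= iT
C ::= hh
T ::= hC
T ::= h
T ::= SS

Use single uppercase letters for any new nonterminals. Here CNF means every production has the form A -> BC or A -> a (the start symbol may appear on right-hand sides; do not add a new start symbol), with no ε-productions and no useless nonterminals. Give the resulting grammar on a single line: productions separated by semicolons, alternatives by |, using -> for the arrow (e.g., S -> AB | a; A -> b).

S -> AB | CC | TC; A -> h; B -> i; C -> AA | BT; T -> h | AC | SS

No ε-productions.
No unit productions to eliminate.
TERM: introduce A -> h, B -> i and substitute in every rule of length ≥2.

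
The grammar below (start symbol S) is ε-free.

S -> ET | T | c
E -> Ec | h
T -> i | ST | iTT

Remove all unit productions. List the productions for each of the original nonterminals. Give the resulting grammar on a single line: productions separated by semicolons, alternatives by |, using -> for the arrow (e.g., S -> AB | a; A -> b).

S -> c | i | ET | ST | iTT; E -> h | Ec; T -> i | ST | iTT

Unit productions: S->T.
Unit pairs (A ⇒* B via units): (S,T).
S: inherits non-unit rules of {S, T} → ET | ST | c | i | iTT.
E: inherits non-unit rules of {E} → Ec | h.
T: inherits non-unit rules of {T} → ST | i | iTT.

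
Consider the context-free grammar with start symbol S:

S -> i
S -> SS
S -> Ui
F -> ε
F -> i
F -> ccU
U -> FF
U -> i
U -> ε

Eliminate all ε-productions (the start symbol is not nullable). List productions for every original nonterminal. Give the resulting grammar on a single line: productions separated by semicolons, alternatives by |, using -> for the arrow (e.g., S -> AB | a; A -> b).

S -> i | SS | Ui; F -> i | cc | ccU; U -> F | i | FF

Nullable set: {F, U}.
S -> Ui: U nullable, giving Ui | i.
Drop F -> ε.
F -> ccU: U nullable, giving cc | ccU.
Drop U -> ε.
U -> FF: F, F nullable, giving F | FF.
Unchanged (no nullable symbols): S -> SS; S -> i; F -> i; U -> i.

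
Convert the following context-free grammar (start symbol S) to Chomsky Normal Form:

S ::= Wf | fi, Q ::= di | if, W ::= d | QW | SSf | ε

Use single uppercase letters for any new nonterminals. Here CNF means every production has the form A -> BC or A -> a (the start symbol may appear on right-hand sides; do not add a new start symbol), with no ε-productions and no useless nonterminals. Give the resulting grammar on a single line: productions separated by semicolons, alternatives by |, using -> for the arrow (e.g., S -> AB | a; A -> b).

S -> f | CB | WC; A -> d; B -> i; C -> f; D -> SC; Q -> AB | BC; W -> d | AB | BC | QW | SD

Nullable: {W}; after ε-elimination: S -> f | Wf | fi; Q -> di | if; W -> Q | d | QW | SSf.
After unit-elimination: S -> f | Wf | fi; Q -> di | if; W -> d | QW | di | if | SSf.
TERM: introduce A -> d, C -> f, B -> i and substitute in every rule of length ≥2.
BIN: W -> SSC becomes W -> SD, D -> SC.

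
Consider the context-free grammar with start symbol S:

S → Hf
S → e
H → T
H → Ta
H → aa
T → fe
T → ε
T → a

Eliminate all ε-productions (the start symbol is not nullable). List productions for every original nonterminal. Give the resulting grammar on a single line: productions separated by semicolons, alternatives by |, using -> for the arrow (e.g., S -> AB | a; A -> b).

Nullable set: {H, T}.
S -> Hf: H nullable, giving Hf | f.
H -> T: T nullable, giving T.
H -> Ta: T nullable, giving Ta | a.
Drop T -> ε.
Unchanged (no nullable symbols): S -> e; H -> aa; T -> a; T -> fe.

S -> e | f | Hf; H -> T | a | Ta | aa; T -> a | fe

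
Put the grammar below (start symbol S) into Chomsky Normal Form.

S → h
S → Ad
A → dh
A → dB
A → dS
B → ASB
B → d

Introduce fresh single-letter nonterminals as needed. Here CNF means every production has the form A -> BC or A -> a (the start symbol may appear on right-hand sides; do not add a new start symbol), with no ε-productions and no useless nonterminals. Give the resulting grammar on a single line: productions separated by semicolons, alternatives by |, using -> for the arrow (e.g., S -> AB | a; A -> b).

No ε-productions.
No unit productions to eliminate.
TERM: introduce C -> d, D -> h and substitute in every rule of length ≥2.
BIN: B -> ASB becomes B -> AE, E -> SB.

S -> h | AC; A -> CB | CD | CS; B -> d | AE; C -> d; D -> h; E -> SB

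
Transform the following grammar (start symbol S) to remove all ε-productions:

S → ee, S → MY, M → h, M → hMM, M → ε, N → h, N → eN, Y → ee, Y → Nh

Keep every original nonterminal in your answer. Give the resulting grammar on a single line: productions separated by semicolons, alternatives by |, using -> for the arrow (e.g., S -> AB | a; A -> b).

Nullable set: {M}.
S -> MY: M nullable, giving MY | Y.
Drop M -> ε.
M -> hMM: M, M nullable, giving h | hM | hMM.
Unchanged (no nullable symbols): S -> ee; M -> h; N -> eN; N -> h; Y -> Nh; Y -> ee.

S -> Y | MY | ee; M -> h | hM | hMM; N -> h | eN; Y -> Nh | ee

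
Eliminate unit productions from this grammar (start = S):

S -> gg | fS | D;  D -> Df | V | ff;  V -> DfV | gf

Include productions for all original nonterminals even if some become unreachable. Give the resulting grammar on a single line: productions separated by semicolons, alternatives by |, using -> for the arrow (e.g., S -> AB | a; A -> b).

Unit productions: D->V, S->D.
Unit pairs (A ⇒* B via units): (D,V), (S,D), (S,V).
S: inherits non-unit rules of {D, S, V} → Df | DfV | fS | ff | gf | gg.
D: inherits non-unit rules of {D, V} → Df | DfV | ff | gf.
V: inherits non-unit rules of {V} → DfV | gf.

S -> Df | fS | ff | gf | gg | DfV; D -> Df | ff | gf | DfV; V -> gf | DfV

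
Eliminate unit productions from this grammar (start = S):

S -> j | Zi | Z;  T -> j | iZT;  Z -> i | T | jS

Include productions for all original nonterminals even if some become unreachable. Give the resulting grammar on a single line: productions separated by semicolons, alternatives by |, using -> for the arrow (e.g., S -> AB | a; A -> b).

Unit productions: S->Z, Z->T.
Unit pairs (A ⇒* B via units): (S,T), (S,Z), (Z,T).
S: inherits non-unit rules of {S, T, Z} → Zi | i | iZT | j | jS.
T: inherits non-unit rules of {T} → iZT | j.
Z: inherits non-unit rules of {T, Z} → i | iZT | j | jS.

S -> i | j | Zi | jS | iZT; T -> j | iZT; Z -> i | j | jS | iZT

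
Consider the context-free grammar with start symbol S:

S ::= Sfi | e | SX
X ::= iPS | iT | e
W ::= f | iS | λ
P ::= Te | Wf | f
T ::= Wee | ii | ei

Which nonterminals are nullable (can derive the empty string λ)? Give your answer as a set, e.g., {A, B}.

Directly nullable (have an ε-rule): {W}.
Not nullable: P, S, T, X — each has a terminal in every rule's right-hand side or depends on a non-nullable symbol.

{W}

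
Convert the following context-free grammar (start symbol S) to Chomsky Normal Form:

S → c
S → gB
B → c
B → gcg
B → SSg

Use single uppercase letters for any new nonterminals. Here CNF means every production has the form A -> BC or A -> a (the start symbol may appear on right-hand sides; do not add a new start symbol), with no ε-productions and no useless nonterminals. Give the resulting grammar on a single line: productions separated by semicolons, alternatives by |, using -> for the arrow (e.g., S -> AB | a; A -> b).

S -> c | AB; A -> g; B -> c | AD | SE; C -> c; D -> CA; E -> SA

No ε-productions.
No unit productions to eliminate.
TERM: introduce C -> c, A -> g and substitute in every rule of length ≥2.
BIN: B -> ACA becomes B -> AD, D -> CA; B -> SSA becomes B -> SE, E -> SA.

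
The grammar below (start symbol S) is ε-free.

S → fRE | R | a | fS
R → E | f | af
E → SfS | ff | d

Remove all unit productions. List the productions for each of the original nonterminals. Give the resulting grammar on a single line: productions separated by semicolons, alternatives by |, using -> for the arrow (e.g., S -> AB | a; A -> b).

S -> a | d | f | af | fS | ff | SfS | fRE; E -> d | ff | SfS; R -> d | f | af | ff | SfS

Unit productions: R->E, S->R.
Unit pairs (A ⇒* B via units): (R,E), (S,E), (S,R).
S: inherits non-unit rules of {E, R, S} → SfS | a | af | d | f | fRE | fS | ff.
E: inherits non-unit rules of {E} → SfS | d | ff.
R: inherits non-unit rules of {E, R} → SfS | af | d | f | ff.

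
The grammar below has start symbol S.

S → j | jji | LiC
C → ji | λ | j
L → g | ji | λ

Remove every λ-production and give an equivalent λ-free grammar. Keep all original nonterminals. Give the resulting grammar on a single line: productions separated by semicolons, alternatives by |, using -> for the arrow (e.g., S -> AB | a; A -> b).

S -> i | j | Li | iC | LiC | jji; C -> j | ji; L -> g | ji

Nullable set: {C, L}.
S -> LiC: L, C nullable, giving Li | LiC | i | iC.
Drop C -> λ.
Drop L -> λ.
Unchanged (no nullable symbols): S -> j; S -> jji; C -> j; C -> ji; L -> g; L -> ji.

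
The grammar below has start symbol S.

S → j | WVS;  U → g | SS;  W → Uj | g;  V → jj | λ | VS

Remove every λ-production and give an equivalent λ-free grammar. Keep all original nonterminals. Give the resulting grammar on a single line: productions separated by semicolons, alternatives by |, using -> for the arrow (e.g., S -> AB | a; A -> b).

S -> j | WS | WVS; U -> g | SS; V -> S | VS | jj; W -> g | Uj

Nullable set: {V}.
S -> WVS: V nullable, giving WS | WVS.
Drop V -> λ.
V -> VS: V nullable, giving S | VS.
Unchanged (no nullable symbols): S -> j; U -> SS; U -> g; V -> jj; W -> Uj; W -> g.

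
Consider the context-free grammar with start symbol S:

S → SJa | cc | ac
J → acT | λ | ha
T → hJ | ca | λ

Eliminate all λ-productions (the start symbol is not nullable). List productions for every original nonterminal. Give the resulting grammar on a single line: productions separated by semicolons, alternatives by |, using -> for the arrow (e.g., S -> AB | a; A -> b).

S -> Sa | ac | cc | SJa; J -> ac | ha | acT; T -> h | ca | hJ

Nullable set: {J, T}.
S -> SJa: J nullable, giving SJa | Sa.
Drop J -> λ.
J -> acT: T nullable, giving ac | acT.
Drop T -> λ.
T -> hJ: J nullable, giving h | hJ.
Unchanged (no nullable symbols): S -> ac; S -> cc; J -> ha; T -> ca.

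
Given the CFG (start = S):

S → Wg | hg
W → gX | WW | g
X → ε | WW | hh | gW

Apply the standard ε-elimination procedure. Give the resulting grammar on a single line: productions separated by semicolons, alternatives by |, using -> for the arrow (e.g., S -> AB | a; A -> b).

Nullable set: {X}.
W -> gX: X nullable, giving g | gX.
Drop X -> ε.
Unchanged (no nullable symbols): S -> Wg; S -> hg; W -> WW; W -> g; X -> WW; X -> gW; X -> hh.

S -> Wg | hg; W -> g | WW | gX; X -> WW | gW | hh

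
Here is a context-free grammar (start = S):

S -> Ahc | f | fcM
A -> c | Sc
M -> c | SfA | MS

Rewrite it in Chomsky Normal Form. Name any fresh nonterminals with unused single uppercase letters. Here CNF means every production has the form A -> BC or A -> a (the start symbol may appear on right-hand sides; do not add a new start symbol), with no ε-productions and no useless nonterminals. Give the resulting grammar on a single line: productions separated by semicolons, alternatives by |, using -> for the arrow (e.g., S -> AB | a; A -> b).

No ε-productions.
No unit productions to eliminate.
TERM: introduce B -> c, C -> f, D -> h and substitute in every rule of length ≥2.
BIN: M -> SCA becomes M -> SE, E -> CA; S -> ADB becomes S -> AF, F -> DB; S -> CBM becomes S -> CG, G -> BM.

S -> f | AF | CG; A -> c | SB; B -> c; C -> f; D -> h; E -> CA; F -> DB; G -> BM; M -> c | MS | SE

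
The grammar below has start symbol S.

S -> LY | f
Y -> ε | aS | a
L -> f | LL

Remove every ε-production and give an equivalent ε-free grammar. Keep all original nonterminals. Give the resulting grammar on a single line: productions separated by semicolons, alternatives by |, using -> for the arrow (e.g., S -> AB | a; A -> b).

S -> L | f | LY; L -> f | LL; Y -> a | aS

Nullable set: {Y}.
S -> LY: Y nullable, giving L | LY.
Drop Y -> ε.
Unchanged (no nullable symbols): S -> f; L -> LL; L -> f; Y -> a; Y -> aS.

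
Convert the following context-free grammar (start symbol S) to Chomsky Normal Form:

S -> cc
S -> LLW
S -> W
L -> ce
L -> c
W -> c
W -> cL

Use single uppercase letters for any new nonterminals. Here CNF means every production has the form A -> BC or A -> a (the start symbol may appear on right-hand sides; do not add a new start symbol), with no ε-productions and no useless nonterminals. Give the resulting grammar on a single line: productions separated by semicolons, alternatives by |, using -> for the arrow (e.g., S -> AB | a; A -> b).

No ε-productions.
After unit-elimination: S -> c | cL | cc | LLW; L -> c | ce; W -> c | cL.
TERM: introduce A -> c, B -> e and substitute in every rule of length ≥2.
BIN: S -> LLW becomes S -> LC, C -> LW.

S -> c | AA | AL | LC; A -> c; B -> e; C -> LW; L -> c | AB; W -> c | AL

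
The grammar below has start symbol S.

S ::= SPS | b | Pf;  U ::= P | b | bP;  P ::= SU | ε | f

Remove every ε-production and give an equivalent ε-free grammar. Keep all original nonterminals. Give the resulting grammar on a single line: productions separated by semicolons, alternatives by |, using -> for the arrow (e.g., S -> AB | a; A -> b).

S -> b | f | Pf | SS | SPS; P -> S | f | SU; U -> P | b | bP

Nullable set: {P, U}.
S -> Pf: P nullable, giving Pf | f.
S -> SPS: P nullable, giving SPS | SS.
Drop P -> ε.
P -> SU: U nullable, giving S | SU.
U -> P: P nullable, giving P.
U -> bP: P nullable, giving b | bP.
Unchanged (no nullable symbols): S -> b; P -> f; U -> b.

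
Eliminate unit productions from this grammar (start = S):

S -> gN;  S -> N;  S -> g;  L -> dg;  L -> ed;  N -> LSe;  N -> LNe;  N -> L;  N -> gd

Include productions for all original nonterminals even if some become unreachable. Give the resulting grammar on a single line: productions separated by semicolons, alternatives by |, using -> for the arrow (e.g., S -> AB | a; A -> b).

S -> g | dg | ed | gN | gd | LNe | LSe; L -> dg | ed; N -> dg | ed | gd | LNe | LSe

Unit productions: N->L, S->N.
Unit pairs (A ⇒* B via units): (N,L), (S,L), (S,N).
S: inherits non-unit rules of {L, N, S} → LNe | LSe | dg | ed | g | gN | gd.
L: inherits non-unit rules of {L} → dg | ed.
N: inherits non-unit rules of {L, N} → LNe | LSe | dg | ed | gd.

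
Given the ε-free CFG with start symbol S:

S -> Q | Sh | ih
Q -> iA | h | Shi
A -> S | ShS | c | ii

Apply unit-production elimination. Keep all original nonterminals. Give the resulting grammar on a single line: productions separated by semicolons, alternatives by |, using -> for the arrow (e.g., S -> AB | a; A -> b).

Unit productions: A->S, S->Q.
Unit pairs (A ⇒* B via units): (A,Q), (A,S), (S,Q).
S: inherits non-unit rules of {Q, S} → Sh | Shi | h | iA | ih.
A: inherits non-unit rules of {A, Q, S} → Sh | ShS | Shi | c | h | iA | ih | ii.
Q: inherits non-unit rules of {Q} → Shi | h | iA.

S -> h | Sh | iA | ih | Shi; A -> c | h | Sh | iA | ih | ii | ShS | Shi; Q -> h | iA | Shi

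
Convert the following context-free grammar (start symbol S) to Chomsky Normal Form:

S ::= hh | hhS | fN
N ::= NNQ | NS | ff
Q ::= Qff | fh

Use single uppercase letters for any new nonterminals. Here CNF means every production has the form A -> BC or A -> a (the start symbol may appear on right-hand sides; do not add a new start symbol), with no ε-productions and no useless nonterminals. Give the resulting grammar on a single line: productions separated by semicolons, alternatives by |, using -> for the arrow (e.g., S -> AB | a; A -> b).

S -> AN | BB | BE; A -> f; B -> h; C -> NQ; D -> AA; E -> BS; N -> AA | NC | NS; Q -> AB | QD

No ε-productions.
No unit productions to eliminate.
TERM: introduce A -> f, B -> h and substitute in every rule of length ≥2.
BIN: N -> NNQ becomes N -> NC, C -> NQ; Q -> QAA becomes Q -> QD, D -> AA; S -> BBS becomes S -> BE, E -> BS.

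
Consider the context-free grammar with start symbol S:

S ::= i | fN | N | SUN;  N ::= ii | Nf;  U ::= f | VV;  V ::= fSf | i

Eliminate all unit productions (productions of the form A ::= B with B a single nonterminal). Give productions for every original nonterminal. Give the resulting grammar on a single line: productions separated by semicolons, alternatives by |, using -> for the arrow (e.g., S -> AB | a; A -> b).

S -> i | Nf | fN | ii | SUN; N -> Nf | ii; U -> f | VV; V -> i | fSf

Unit productions: S->N.
Unit pairs (A ⇒* B via units): (S,N).
S: inherits non-unit rules of {N, S} → Nf | SUN | fN | i | ii.
N: inherits non-unit rules of {N} → Nf | ii.
U: inherits non-unit rules of {U} → VV | f.
V: inherits non-unit rules of {V} → fSf | i.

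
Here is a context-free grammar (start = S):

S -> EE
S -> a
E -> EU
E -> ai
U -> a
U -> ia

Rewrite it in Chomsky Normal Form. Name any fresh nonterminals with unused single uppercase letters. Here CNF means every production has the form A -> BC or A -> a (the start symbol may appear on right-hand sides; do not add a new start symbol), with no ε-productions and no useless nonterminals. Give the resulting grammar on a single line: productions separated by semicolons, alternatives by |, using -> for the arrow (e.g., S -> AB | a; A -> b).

S -> a | EE; A -> a; B -> i; E -> AB | EU; U -> a | BA

No ε-productions.
No unit productions to eliminate.
TERM: introduce A -> a, B -> i and substitute in every rule of length ≥2.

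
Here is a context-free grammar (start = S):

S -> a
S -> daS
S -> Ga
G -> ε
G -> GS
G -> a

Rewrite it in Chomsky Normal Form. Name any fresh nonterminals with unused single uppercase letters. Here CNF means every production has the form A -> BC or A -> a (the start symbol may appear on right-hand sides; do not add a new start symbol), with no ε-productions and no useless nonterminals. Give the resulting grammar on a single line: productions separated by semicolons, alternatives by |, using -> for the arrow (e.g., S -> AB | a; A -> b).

S -> a | BD | GA; A -> a; B -> d; C -> AS; D -> AS; G -> a | BC | GA | GS

Nullable: {G}; after ε-elimination: S -> a | Ga | daS; G -> S | a | GS.
After unit-elimination: S -> a | Ga | daS; G -> a | GS | Ga | daS.
TERM: introduce A -> a, B -> d and substitute in every rule of length ≥2.
BIN: G -> BAS becomes G -> BC, C -> AS; S -> BAS becomes S -> BD, D -> AS.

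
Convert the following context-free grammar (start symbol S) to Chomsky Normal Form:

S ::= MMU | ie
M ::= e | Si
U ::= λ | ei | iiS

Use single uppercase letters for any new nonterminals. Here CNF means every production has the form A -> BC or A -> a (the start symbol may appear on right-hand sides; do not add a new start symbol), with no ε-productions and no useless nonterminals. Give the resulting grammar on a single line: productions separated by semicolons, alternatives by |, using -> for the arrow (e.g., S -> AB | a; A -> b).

Nullable: {U}; after ε-elimination: S -> MM | ie | MMU; M -> e | Si; U -> ei | iiS.
No unit productions to eliminate.
TERM: introduce B -> e, A -> i and substitute in every rule of length ≥2.
BIN: S -> MMU becomes S -> MC, C -> MU; U -> AAS becomes U -> AD, D -> AS.

S -> AB | MC | MM; A -> i; B -> e; C -> MU; D -> AS; M -> e | SA; U -> AD | BA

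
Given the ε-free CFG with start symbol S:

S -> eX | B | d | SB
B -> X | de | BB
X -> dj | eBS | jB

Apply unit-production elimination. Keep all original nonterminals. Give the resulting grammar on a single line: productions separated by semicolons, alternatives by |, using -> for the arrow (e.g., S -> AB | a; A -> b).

S -> d | BB | SB | de | dj | eX | jB | eBS; B -> BB | de | dj | jB | eBS; X -> dj | jB | eBS

Unit productions: B->X, S->B.
Unit pairs (A ⇒* B via units): (B,X), (S,B), (S,X).
S: inherits non-unit rules of {B, S, X} → BB | SB | d | de | dj | eBS | eX | jB.
B: inherits non-unit rules of {B, X} → BB | de | dj | eBS | jB.
X: inherits non-unit rules of {X} → dj | eBS | jB.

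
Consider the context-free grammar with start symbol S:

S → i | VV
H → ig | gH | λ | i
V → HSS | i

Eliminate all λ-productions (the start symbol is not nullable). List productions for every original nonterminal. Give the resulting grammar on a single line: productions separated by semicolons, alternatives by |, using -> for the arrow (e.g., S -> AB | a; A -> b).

S -> i | VV; H -> g | i | gH | ig; V -> i | SS | HSS

Nullable set: {H}.
Drop H -> λ.
H -> gH: H nullable, giving g | gH.
V -> HSS: H nullable, giving HSS | SS.
Unchanged (no nullable symbols): S -> VV; S -> i; H -> i; H -> ig; V -> i.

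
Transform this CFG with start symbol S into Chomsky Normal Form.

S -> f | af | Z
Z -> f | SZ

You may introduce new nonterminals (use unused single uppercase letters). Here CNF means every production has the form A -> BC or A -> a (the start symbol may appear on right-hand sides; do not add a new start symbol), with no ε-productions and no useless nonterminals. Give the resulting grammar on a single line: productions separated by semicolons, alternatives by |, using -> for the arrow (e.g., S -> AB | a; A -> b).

S -> f | AB | SZ; A -> a; B -> f; Z -> f | SZ

No ε-productions.
After unit-elimination: S -> f | SZ | af; Z -> f | SZ.
TERM: introduce A -> a, B -> f and substitute in every rule of length ≥2.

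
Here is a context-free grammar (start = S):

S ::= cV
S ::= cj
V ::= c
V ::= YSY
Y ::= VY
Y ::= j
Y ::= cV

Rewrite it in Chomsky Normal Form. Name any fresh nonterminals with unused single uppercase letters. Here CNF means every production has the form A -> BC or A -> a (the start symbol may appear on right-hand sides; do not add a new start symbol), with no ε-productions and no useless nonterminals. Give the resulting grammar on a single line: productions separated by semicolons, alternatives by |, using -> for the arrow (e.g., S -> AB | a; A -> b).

No ε-productions.
No unit productions to eliminate.
TERM: introduce A -> c, B -> j and substitute in every rule of length ≥2.
BIN: V -> YSY becomes V -> YC, C -> SY.

S -> AB | AV; A -> c; B -> j; C -> SY; V -> c | YC; Y -> j | AV | VY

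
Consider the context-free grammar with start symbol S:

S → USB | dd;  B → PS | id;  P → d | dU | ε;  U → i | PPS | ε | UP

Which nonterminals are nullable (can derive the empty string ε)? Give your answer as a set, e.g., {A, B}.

Directly nullable (have an ε-rule): {P, U}.
Not nullable: B, S — each has a terminal in every rule's right-hand side or depends on a non-nullable symbol.

{P, U}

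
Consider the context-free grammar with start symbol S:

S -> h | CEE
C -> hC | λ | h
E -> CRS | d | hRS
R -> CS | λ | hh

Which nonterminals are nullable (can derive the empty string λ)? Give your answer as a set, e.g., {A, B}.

{C, R}

Directly nullable (have an ε-rule): {C, R}.
Not nullable: E, S — each has a terminal in every rule's right-hand side or depends on a non-nullable symbol.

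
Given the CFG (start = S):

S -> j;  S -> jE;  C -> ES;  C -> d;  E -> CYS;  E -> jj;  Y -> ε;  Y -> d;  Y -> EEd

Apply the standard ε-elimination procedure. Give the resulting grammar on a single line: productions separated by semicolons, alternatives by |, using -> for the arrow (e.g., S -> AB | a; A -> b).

S -> j | jE; C -> d | ES; E -> CS | jj | CYS; Y -> d | EEd

Nullable set: {Y}.
E -> CYS: Y nullable, giving CS | CYS.
Drop Y -> ε.
Unchanged (no nullable symbols): S -> j; S -> jE; C -> ES; C -> d; E -> jj; Y -> EEd; Y -> d.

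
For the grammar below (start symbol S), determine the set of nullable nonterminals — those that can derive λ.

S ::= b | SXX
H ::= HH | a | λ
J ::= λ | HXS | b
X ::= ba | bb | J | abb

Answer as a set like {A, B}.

Directly nullable (have an ε-rule): {H, J}.
X is nullable via X -> J (every symbol on the right is already known nullable).
Not nullable: S — each has a terminal in every rule's right-hand side or depends on a non-nullable symbol.

{H, J, X}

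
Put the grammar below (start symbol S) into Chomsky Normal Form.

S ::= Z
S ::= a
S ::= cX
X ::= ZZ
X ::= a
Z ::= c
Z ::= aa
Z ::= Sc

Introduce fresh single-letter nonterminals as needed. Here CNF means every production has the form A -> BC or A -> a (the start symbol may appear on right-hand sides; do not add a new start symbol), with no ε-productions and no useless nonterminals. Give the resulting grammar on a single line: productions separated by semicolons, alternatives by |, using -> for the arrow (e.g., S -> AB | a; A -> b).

S -> a | c | AX | BB | SA; A -> c; B -> a; X -> a | ZZ; Z -> c | BB | SA

No ε-productions.
After unit-elimination: S -> a | c | Sc | aa | cX; X -> a | ZZ; Z -> c | Sc | aa.
TERM: introduce B -> a, A -> c and substitute in every rule of length ≥2.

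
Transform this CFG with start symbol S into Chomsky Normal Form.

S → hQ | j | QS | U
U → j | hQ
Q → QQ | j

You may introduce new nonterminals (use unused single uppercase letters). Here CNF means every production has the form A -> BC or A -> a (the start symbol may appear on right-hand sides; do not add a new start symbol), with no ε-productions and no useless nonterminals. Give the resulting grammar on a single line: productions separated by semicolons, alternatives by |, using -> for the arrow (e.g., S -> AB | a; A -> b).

No ε-productions.
After unit-elimination: S -> j | QS | hQ; Q -> j | QQ; U -> j | hQ.
TERM: introduce A -> h and substitute in every rule of length ≥2.
Drop unreachable/unproductive: U.

S -> j | AQ | QS; A -> h; Q -> j | QQ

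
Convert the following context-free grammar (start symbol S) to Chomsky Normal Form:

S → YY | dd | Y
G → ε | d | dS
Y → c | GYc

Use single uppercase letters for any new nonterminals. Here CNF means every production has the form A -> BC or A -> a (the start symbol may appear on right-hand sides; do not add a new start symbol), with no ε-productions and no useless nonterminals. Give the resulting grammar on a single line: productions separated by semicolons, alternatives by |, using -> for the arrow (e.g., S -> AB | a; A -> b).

Nullable: {G}; after ε-elimination: S -> Y | YY | dd; G -> d | dS; Y -> c | Yc | GYc.
After unit-elimination: S -> c | YY | Yc | dd | GYc; G -> d | dS; Y -> c | Yc | GYc.
TERM: introduce B -> c, A -> d and substitute in every rule of length ≥2.
BIN: S -> GYB becomes S -> GC, C -> YB; Y -> GYB becomes Y -> GD, D -> YB.

S -> c | AA | GC | YB | YY; A -> d; B -> c; C -> YB; D -> YB; G -> d | AS; Y -> c | GD | YB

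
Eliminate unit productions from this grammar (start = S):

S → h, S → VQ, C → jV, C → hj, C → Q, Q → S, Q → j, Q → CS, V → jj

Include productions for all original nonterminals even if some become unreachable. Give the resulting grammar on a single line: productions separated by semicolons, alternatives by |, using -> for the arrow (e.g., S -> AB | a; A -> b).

S -> h | VQ; C -> h | j | CS | VQ | hj | jV; Q -> h | j | CS | VQ; V -> jj

Unit productions: C->Q, Q->S.
Unit pairs (A ⇒* B via units): (C,Q), (C,S), (Q,S).
S: inherits non-unit rules of {S} → VQ | h.
C: inherits non-unit rules of {C, Q, S} → CS | VQ | h | hj | j | jV.
Q: inherits non-unit rules of {Q, S} → CS | VQ | h | j.
V: inherits non-unit rules of {V} → jj.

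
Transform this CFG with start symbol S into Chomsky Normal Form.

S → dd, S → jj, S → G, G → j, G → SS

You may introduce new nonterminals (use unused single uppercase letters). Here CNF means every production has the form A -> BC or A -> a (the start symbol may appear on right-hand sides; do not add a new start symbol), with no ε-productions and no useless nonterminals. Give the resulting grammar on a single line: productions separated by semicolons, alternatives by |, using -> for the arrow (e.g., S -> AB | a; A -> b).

S -> j | AA | BB | SS; A -> d; B -> j

No ε-productions.
After unit-elimination: S -> j | SS | dd | jj; G -> j | SS.
TERM: introduce A -> d, B -> j and substitute in every rule of length ≥2.
Drop unreachable/unproductive: G.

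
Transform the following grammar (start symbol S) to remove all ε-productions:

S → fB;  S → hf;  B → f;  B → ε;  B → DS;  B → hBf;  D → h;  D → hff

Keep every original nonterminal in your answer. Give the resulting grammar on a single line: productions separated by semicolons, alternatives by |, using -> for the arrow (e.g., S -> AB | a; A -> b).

Nullable set: {B}.
S -> fB: B nullable, giving f | fB.
Drop B -> ε.
B -> hBf: B nullable, giving hBf | hf.
Unchanged (no nullable symbols): S -> hf; B -> DS; B -> f; D -> h; D -> hff.

S -> f | fB | hf; B -> f | DS | hf | hBf; D -> h | hff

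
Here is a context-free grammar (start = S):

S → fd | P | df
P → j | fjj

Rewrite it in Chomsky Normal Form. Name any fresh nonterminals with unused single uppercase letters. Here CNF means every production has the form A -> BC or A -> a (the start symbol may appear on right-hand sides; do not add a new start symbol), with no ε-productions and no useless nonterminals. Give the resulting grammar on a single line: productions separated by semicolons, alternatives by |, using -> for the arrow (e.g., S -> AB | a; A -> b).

No ε-productions.
After unit-elimination: S -> j | df | fd | fjj; P -> j | fjj.
TERM: introduce C -> d, A -> f, B -> j and substitute in every rule of length ≥2.
BIN: P -> ABB becomes P -> AD, D -> BB; S -> ABB becomes S -> AE, E -> BB.
Drop unreachable/unproductive: P.

S -> j | AC | AE | CA; A -> f; B -> j; C -> d; E -> BB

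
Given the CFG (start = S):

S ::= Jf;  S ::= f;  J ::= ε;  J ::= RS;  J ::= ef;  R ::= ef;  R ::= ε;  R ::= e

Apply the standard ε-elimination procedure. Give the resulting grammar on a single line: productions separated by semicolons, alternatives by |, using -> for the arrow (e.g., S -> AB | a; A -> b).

S -> f | Jf; J -> S | RS | ef; R -> e | ef

Nullable set: {J, R}.
S -> Jf: J nullable, giving Jf | f.
Drop J -> ε.
J -> RS: R nullable, giving RS | S.
Drop R -> ε.
Unchanged (no nullable symbols): S -> f; J -> ef; R -> e; R -> ef.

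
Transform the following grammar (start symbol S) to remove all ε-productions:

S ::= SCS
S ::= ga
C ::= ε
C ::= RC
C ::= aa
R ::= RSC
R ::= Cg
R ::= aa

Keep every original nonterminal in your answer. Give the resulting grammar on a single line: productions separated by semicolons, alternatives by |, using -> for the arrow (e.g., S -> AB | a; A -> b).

S -> SS | ga | SCS; C -> R | RC | aa; R -> g | Cg | RS | aa | RSC

Nullable set: {C}.
S -> SCS: C nullable, giving SCS | SS.
Drop C -> ε.
C -> RC: C nullable, giving R | RC.
R -> Cg: C nullable, giving Cg | g.
R -> RSC: C nullable, giving RS | RSC.
Unchanged (no nullable symbols): S -> ga; C -> aa; R -> aa.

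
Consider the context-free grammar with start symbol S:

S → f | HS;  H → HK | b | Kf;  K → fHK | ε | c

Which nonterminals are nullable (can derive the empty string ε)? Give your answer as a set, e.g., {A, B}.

Directly nullable (have an ε-rule): {K}.
Not nullable: H, S — each has a terminal in every rule's right-hand side or depends on a non-nullable symbol.

{K}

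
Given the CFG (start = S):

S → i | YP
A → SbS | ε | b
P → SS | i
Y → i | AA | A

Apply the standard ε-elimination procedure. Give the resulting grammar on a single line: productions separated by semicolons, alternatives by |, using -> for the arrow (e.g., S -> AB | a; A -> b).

S -> P | i | YP; A -> b | SbS; P -> i | SS; Y -> A | i | AA

Nullable set: {A, Y}.
S -> YP: Y nullable, giving P | YP.
Drop A -> ε.
Y -> A: A nullable, giving A.
Y -> AA: A, A nullable, giving A | AA.
Unchanged (no nullable symbols): S -> i; A -> SbS; A -> b; P -> SS; P -> i; Y -> i.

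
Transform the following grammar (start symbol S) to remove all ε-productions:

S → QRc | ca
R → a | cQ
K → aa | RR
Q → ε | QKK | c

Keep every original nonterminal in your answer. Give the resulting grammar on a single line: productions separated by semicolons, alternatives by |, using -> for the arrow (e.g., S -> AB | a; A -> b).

Nullable set: {Q}.
S -> QRc: Q nullable, giving QRc | Rc.
Drop Q -> ε.
Q -> QKK: Q nullable, giving KK | QKK.
R -> cQ: Q nullable, giving c | cQ.
Unchanged (no nullable symbols): S -> ca; K -> RR; K -> aa; Q -> c; R -> a.

S -> Rc | ca | QRc; K -> RR | aa; Q -> c | KK | QKK; R -> a | c | cQ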